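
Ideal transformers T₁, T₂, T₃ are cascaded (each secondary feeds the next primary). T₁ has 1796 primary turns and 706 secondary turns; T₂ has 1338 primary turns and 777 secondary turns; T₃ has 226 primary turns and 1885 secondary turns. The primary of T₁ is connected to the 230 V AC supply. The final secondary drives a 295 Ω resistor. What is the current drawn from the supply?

I_supply ≈ 2.83 A

After T₁: V = 230.00 × 706/1796 = 90.412 V.
After T₂: V = 90.412 × 777/1338 = 52.504 V.
After T₃: V = 52.504 × 1885/226 = 437.92 V.
I_load = 437.92/295 = 1.4845 A, so P_out = 437.92 × 1.4845 = 650.08 W.
All ideal ⇒ P_in = P_out, so I_supply = 650.08/230 = 2.83 A.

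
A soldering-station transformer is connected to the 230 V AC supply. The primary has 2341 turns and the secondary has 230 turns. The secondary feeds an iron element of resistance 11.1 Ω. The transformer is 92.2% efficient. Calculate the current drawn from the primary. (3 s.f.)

V_s = 230 × 230/2341 = 22.597 V.
I_s = V_s/R = 22.597/11.1 = 2.0358 A.
P_out = V_s I_s = 22.597 × 2.0358 = 46.003 W.
P_in = P_out/η = 46.003/0.922 = 49.895 W.
I_p = P_in/V_p = 49.895/230 = 0.217 A.

I_p ≈ 0.217 A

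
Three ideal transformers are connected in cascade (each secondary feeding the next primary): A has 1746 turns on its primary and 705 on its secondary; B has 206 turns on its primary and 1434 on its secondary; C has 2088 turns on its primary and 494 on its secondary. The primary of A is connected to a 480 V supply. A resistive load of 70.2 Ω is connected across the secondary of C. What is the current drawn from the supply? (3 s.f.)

I_supply ≈ 3.02 A

After A: V = 480.00 × 705/1746 = 193.81 V.
After B: V = 193.81 × 1434/206 = 1349.2 V.
After C: V = 1349.2 × 494/2088 = 319.20 V.
I_load = 319.20/70.2 = 4.5470 A, so P_out = 319.20 × 4.5470 = 1451.4 W.
All ideal ⇒ P_in = P_out, so I_supply = 1451.4/480 = 3.02 A.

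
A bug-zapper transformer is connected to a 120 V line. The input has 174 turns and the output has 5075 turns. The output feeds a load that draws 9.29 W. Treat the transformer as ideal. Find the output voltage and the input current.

V_out = V_in × N_out/N_in = 120 × 5075/174 = 3500.0 V.
I_out = P/V_out = 9.29/3500.0 = 0.0026543 A.
I_in = I_out × N_out/N_in = 0.0026543 × 5075/174 = 0.0774 A.

V_out ≈ 3500 V, I_in ≈ 0.0774 A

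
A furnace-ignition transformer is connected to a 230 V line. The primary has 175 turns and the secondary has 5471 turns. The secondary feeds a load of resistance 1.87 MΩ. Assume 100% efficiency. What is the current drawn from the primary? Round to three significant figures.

I_p ≈ 0.120 A

V_s = V_p × N_s/N_p = 230 × 5471/175 = 7190.5 V.
I_s = V_s/R = 7190.5/(1.87×10^6) = 0.0038452 A.
For an ideal transformer I_p N_p = I_s N_s, so I_p = 0.0038452 × 5471/175 = 0.120 A.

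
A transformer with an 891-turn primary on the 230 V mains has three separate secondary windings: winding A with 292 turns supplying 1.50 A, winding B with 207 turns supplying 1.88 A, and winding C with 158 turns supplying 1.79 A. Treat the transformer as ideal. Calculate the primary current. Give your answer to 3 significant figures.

I_p ≈ 1.25 A

V_A = 230 × 292/891 = 75.376 V; V_B = 230 × 207/891 = 53.434 V; V_C = 230 × 158/891 = 40.786 V.
P_out = V_A I_A + V_B I_B + V_C I_C = 75.376×1.50 + 53.434×1.88 + 40.786×1.79 = 113.06 + 100.46 + 73.006 = 286.53 W.
Ideal ⇒ P_in = P_out, so I_p = P_out/V_p = 286.53/230 = 1.25 A.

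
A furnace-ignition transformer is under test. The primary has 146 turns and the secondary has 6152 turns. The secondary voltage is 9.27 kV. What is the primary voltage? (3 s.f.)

V_p/V_s = N_p/N_s, so V_p = 9270 × 146/6152 = 220 V.

V_p ≈ 220 V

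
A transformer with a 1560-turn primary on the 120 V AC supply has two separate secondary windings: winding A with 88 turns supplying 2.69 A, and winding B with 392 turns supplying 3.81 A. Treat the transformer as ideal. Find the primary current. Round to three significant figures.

I_p ≈ 1.11 A

V_A = 120 × 88/1560 = 6.7692 V; V_B = 120 × 392/1560 = 30.154 V.
P_out = V_A I_A + V_B I_B = 6.7692×2.69 + 30.154×3.81 = 18.209 + 114.89 = 133.10 W.
Ideal ⇒ P_in = P_out, so I_p = P_out/V_p = 133.10/120 = 1.11 A.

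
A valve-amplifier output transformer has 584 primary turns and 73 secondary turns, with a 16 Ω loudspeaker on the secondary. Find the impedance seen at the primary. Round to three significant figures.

Z_p = (N_p/N_s)² × Z_s = (584/73)² × 16 = 1020 Ω.

Z_p ≈ 1020 Ω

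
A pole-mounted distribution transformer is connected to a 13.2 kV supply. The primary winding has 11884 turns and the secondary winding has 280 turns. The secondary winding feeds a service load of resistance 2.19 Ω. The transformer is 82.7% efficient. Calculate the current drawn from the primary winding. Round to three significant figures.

V_s = 13200 × 280/11884 = 311.01 V.
I_s = V_s/R = 311.01/2.19 = 142.01 A.
P_out = V_s I_s = 311.01 × 142.01 = 44167 W.
P_in = P_out/η = 44167/0.827 = 53406 W.
I_p = P_in/V_p = 53406/13200 = 4.05 A.

I_p ≈ 4.05 A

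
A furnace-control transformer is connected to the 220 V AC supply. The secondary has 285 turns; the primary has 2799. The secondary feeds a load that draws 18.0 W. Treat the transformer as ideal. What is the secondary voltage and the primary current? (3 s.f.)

V_s = V_p × N_s/N_p = 220 × 285/2799 = 22.401 V.
I_s = P/V_s = 18.0/22.401 = 0.80354 A.
I_p = I_s × N_s/N_p = 0.80354 × 285/2799 = 0.0818 A.

V_s ≈ 22.4 V, I_p ≈ 0.0818 A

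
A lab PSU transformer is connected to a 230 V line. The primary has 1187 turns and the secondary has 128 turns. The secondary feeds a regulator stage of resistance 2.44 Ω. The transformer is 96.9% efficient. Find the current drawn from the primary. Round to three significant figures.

I_p ≈ 1.13 A

V_s = 230 × 128/1187 = 24.802 V.
I_s = V_s/R = 24.802/2.44 = 10.165 A.
P_out = V_s I_s = 24.802 × 10.165 = 252.11 W.
P_in = P_out/η = 252.11/0.969 = 260.17 W.
I_p = P_in/V_p = 260.17/230 = 1.13 A.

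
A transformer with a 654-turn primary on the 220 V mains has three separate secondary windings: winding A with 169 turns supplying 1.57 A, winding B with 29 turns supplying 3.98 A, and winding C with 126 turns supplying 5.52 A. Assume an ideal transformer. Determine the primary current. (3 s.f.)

V_A = 220 × 169/654 = 56.850 V; V_B = 220 × 29/654 = 9.7554 V; V_C = 220 × 126/654 = 42.385 V.
P_out = V_A I_A + V_B I_B + V_C I_C = 56.850×1.57 + 9.7554×3.98 + 42.385×5.52 = 89.255 + 38.826 + 233.97 = 362.05 W.
Ideal ⇒ P_in = P_out, so I_p = P_out/V_p = 362.05/220 = 1.65 A.

I_p ≈ 1.65 A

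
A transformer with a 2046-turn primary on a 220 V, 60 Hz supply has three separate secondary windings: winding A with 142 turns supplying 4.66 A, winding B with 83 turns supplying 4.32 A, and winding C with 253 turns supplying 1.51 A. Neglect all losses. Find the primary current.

I_p ≈ 0.685 A

V_A = 220 × 142/2046 = 15.269 V; V_B = 220 × 83/2046 = 8.9247 V; V_C = 220 × 253/2046 = 27.204 V.
P_out = V_A I_A + V_B I_B + V_C I_C = 15.269×4.66 + 8.9247×4.32 + 27.204×1.51 = 71.153 + 38.555 + 41.078 = 150.79 W.
Ideal ⇒ P_in = P_out, so I_p = P_out/V_p = 150.79/220 = 0.685 A.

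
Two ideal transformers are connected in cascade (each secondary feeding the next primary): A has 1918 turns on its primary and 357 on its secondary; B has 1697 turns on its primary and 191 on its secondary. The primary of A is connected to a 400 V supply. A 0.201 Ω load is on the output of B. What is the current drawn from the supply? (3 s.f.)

Secondary of A: V = 400.00 × 357/1918 = 74.453 V.
Secondary of B: V = 74.453 × 191/1697 = 8.3798 V.
I_load = 8.3798/0.201 = 41.690 A, so P_out = 8.3798 × 41.690 = 349.35 W.
All ideal ⇒ P_in = P_out, so I_supply = 349.35/400 = 0.873 A.

I_supply ≈ 0.873 A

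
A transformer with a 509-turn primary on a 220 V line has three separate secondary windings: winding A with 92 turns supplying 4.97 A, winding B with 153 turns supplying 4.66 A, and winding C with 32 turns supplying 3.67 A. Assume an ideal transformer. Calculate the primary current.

V_A = 220 × 92/509 = 39.764 V; V_B = 220 × 153/509 = 66.130 V; V_C = 220 × 32/509 = 13.831 V.
P_out = V_A I_A + V_B I_B + V_C I_C = 39.764×4.97 + 66.130×4.66 + 13.831×3.67 = 197.63 + 308.16 + 50.760 = 556.55 W.
Ideal ⇒ P_in = P_out, so I_p = P_out/V_p = 556.55/220 = 2.53 A.

I_p ≈ 2.53 A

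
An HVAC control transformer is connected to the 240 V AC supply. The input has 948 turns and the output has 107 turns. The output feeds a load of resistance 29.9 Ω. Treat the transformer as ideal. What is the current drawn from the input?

V_out = V_in × N_out/N_in = 240 × 107/948 = 27.089 V.
I_out = V_out/R = 27.089/29.9 = 0.90597 A.
For an ideal transformer I_in N_in = I_out N_out, so I_in = 0.90597 × 107/948 = 0.102 A.

I_in ≈ 0.102 A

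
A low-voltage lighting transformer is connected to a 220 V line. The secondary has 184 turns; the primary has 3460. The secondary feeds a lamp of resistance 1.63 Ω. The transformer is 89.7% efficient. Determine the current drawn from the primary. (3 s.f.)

I_p ≈ 0.426 A

V_s = 220 × 184/3460 = 11.699 V.
I_s = V_s/R = 11.699/1.63 = 7.1776 A.
P_out = V_s I_s = 11.699 × 7.1776 = 83.973 W.
P_in = P_out/η = 83.973/0.897 = 93.616 W.
I_p = P_in/V_p = 93.616/220 = 0.426 A.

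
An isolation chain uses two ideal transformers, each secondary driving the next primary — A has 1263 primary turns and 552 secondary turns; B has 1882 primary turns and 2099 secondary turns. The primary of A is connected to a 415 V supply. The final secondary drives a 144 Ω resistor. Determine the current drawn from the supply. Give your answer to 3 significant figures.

I_supply ≈ 0.685 A

After A: V = 415.00 × 552/1263 = 181.38 V.
After B: V = 181.38 × 2099/1882 = 202.29 V.
I_load = 202.29/144 = 1.4048 A, so P_out = 202.29 × 1.4048 = 284.18 W.
All ideal ⇒ P_in = P_out, so I_supply = 284.18/415 = 0.685 A.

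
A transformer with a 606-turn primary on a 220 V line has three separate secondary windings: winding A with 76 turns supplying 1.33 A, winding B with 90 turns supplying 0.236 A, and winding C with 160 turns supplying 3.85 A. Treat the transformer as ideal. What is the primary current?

I_p ≈ 1.22 A

V_A = 220 × 76/606 = 27.591 V; V_B = 220 × 90/606 = 32.673 V; V_C = 220 × 160/606 = 58.086 V.
P_out = V_A I_A + V_B I_B + V_C I_C = 27.591×1.33 + 32.673×0.236 + 58.086×3.85 = 36.696 + 7.7109 + 223.63 = 268.04 W.
Ideal ⇒ P_in = P_out, so I_p = P_out/V_p = 268.04/220 = 1.22 A.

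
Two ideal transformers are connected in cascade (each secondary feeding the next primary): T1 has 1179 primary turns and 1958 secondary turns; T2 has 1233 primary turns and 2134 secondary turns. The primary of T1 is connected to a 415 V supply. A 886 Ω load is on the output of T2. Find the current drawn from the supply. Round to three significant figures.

Secondary of T1: V = 415.00 × 1958/1179 = 689.20 V.
Secondary of T2: V = 689.20 × 2134/1233 = 1192.8 V.
I_load = 1192.8/886 = 1.3463 A, so P_out = 1192.8 × 1.3463 = 1605.9 W.
All ideal ⇒ P_in = P_out, so I_supply = 1605.9/415 = 3.87 A.

I_supply ≈ 3.87 A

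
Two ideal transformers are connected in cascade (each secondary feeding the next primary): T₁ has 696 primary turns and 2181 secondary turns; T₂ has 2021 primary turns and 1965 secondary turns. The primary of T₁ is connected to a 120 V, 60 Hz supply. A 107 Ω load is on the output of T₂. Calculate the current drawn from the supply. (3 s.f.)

Secondary of T₁: V = 120.00 × 2181/696 = 376.03 V.
Secondary of T₂: V = 376.03 × 1965/2021 = 365.61 V.
I_load = 365.61/107 = 3.4170 A, so P_out = 365.61 × 3.4170 = 1249.3 W.
All ideal ⇒ P_in = P_out, so I_supply = 1249.3/120 = 10.4 A.

I_supply ≈ 10.4 A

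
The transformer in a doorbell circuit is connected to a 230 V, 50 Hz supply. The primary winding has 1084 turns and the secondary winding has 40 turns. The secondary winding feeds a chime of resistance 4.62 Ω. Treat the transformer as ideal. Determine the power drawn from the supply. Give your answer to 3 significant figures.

P ≈ 15.6 W

V_s = V_p × N_s/N_p = 230 × 40/1084 = 8.4871 V.
I_s = V_s/R = 8.4871/4.62 = 1.8370 A.
I_p = I_s × N_s/N_p = 1.8370 × 40/1084 = 0.067787 A.
P = V_p I_p = 230 × 0.067787 = 15.6 W.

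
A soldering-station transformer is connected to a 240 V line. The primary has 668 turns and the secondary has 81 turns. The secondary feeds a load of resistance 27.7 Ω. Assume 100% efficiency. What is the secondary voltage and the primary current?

V_s ≈ 29.1 V, I_p ≈ 0.127 A

V_s = V_p × N_s/N_p = 240 × 81/668 = 29.102 V.
I_s = V_s/R = 29.102/27.7 = 1.0506 A.
I_p = I_s × N_s/N_p = 1.0506 × 81/668 = 0.127 A.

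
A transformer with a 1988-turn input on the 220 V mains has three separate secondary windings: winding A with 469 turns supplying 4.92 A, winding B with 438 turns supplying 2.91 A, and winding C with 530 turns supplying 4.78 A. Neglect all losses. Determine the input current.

V_A = 220 × 469/1988 = 51.901 V; V_B = 220 × 438/1988 = 48.471 V; V_C = 220 × 530/1988 = 58.652 V.
P_out = V_A I_A + V_B I_B + V_C I_C = 51.901×4.92 + 48.471×2.91 + 58.652×4.78 = 255.35 + 141.05 + 280.36 = 676.76 W.
Ideal ⇒ P_in = P_out, so I_in = P_out/V_in = 676.76/220 = 3.08 A.

I_in ≈ 3.08 A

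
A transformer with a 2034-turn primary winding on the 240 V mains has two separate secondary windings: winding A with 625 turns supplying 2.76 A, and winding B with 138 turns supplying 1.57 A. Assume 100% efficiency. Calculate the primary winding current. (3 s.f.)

I_p ≈ 0.955 A

V_A = 240 × 625/2034 = 73.746 V; V_B = 240 × 138/2034 = 16.283 V.
P_out = V_A I_A + V_B I_B = 73.746×2.76 + 16.283×1.57 = 203.54 + 25.565 = 229.10 W.
Ideal ⇒ P_in = P_out, so I_p = P_out/V_p = 229.10/240 = 0.955 A.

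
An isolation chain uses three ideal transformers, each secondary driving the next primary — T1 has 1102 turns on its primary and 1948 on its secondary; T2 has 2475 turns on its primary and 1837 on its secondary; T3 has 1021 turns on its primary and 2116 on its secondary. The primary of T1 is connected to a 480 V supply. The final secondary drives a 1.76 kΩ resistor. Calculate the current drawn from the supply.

After T1: V = 480.00 × 1948/1102 = 848.49 V.
After T2: V = 848.49 × 1837/2475 = 629.77 V.
After T3: V = 629.77 × 2116/1021 = 1305.2 V.
I_load = 1305.2/1760 = 0.74158 A, so P_out = 1305.2 × 0.74158 = 967.90 W.
All ideal ⇒ P_in = P_out, so I_supply = 967.90/480 = 2.02 A.

I_supply ≈ 2.02 A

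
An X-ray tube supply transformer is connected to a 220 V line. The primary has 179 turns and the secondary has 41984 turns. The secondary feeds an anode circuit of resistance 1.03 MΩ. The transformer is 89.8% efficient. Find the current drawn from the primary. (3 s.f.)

V_s = 220 × 41984/179 = 51600 V.
I_s = V_s/R = 51600/(1.03×10^6) = 0.050098 A.
P_out = V_s I_s = 51600 × 0.050098 = 2585.1 W.
P_in = P_out/η = 2585.1/0.898 = 2878.7 W.
I_p = P_in/V_p = 2878.7/220 = 13.1 A.

I_p ≈ 13.1 A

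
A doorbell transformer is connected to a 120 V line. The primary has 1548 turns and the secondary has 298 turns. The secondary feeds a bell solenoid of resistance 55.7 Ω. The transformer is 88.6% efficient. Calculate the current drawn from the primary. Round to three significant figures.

I_p ≈ 0.0901 A

V_s = 120 × 298/1548 = 23.101 V.
I_s = V_s/R = 23.101/55.7 = 0.41474 A.
P_out = V_s I_s = 23.101 × 0.41474 = 9.5807 W.
P_in = P_out/η = 9.5807/0.886 = 10.813 W.
I_p = P_in/V_p = 10.813/120 = 0.0901 A.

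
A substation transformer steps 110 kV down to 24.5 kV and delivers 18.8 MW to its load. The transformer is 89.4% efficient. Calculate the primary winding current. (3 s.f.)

P_in = P_out/η = 1.88×10^7/0.894 = 2.1029×10^7 W.
I_p = P_in/V_p = 2.1029×10^7/110000 = 191 A.

I_p ≈ 191 A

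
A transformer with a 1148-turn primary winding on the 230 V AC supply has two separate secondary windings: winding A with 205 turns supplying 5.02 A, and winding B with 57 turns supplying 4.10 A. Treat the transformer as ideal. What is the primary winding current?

I_p ≈ 1.10 A

V_A = 230 × 205/1148 = 41.071 V; V_B = 230 × 57/1148 = 11.420 V.
P_out = V_A I_A + V_B I_B = 41.071×5.02 + 11.420×4.10 = 206.18 + 46.821 = 253.00 W.
Ideal ⇒ P_in = P_out, so I_p = P_out/V_p = 253.00/230 = 1.10 A.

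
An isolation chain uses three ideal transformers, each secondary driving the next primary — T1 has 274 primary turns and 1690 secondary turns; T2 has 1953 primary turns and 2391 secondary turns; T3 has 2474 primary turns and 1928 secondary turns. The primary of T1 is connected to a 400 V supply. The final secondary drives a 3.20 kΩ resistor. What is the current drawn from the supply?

After T1: V = 400.00 × 1690/274 = 2467.2 V.
After T2: V = 2467.2 × 2391/1953 = 3020.5 V.
After T3: V = 3020.5 × 1928/2474 = 2353.9 V.
I_load = 2353.9/3200 = 0.73558 A, so P_out = 2353.9 × 0.73558 = 1731.5 W.
All ideal ⇒ P_in = P_out, so I_supply = 1731.5/400 = 4.33 A.

I_supply ≈ 4.33 A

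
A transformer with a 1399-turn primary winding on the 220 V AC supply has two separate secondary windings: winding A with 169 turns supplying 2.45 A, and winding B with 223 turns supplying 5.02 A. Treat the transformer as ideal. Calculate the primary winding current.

I_p ≈ 1.10 A

V_A = 220 × 169/1399 = 26.576 V; V_B = 220 × 223/1399 = 35.068 V.
P_out = V_A I_A + V_B I_B = 26.576×2.45 + 35.068×5.02 = 65.112 + 176.04 = 241.15 W.
Ideal ⇒ P_in = P_out, so I_p = P_out/V_p = 241.15/220 = 1.10 A.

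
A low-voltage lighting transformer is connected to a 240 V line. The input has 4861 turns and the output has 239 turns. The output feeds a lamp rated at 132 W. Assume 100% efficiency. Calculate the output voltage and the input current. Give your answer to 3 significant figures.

V_out = V_in × N_out/N_in = 240 × 239/4861 = 11.800 V.
I_out = P/V_out = 132/11.800 = 11.186 A.
I_in = I_out × N_out/N_in = 11.186 × 239/4861 = 0.550 A.

V_out ≈ 11.8 V, I_in ≈ 0.550 A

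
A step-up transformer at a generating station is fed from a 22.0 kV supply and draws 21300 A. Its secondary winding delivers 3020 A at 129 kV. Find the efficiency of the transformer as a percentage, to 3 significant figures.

η ≈ 83.1%

P_in = 22000 × 21300 = 4.68600×10^8 W.
P_out = 129000 × 3020 = 3.89580×10^8 W.
η = P_out/P_in = 3.89580×10^8/(4.68600×10^8) = 0.831.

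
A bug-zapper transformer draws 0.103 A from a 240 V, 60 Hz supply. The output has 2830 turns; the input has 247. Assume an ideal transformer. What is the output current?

I_out ≈ 0.00899 A

I_out/I_in = N_in/N_out, so I_out = 0.103 × 247/2830 = 0.00899 A.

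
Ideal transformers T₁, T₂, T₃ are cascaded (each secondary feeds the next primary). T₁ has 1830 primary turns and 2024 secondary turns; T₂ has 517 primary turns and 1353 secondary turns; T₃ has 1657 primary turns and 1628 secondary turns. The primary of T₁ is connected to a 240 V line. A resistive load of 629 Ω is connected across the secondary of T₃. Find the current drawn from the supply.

After T₁: V = 240.00 × 2024/1830 = 265.44 V.
After T₂: V = 265.44 × 1353/517 = 694.67 V.
After T₃: V = 694.67 × 1628/1657 = 682.51 V.
I_load = 682.51/629 = 1.0851 A, so P_out = 682.51 × 1.0851 = 740.57 W.
All ideal ⇒ P_in = P_out, so I_supply = 740.57/240 = 3.09 A.

I_supply ≈ 3.09 A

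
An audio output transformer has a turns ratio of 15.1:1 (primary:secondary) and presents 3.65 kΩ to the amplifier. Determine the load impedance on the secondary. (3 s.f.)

Z_s = Z_p/(N_p/N_s)² = 3650/15.1² = 16.0 Ω.

Z_s ≈ 16.0 Ω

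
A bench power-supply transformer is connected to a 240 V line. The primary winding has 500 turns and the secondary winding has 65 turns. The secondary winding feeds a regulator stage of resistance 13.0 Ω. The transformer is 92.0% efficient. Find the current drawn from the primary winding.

I_p ≈ 0.339 A

V_s = 240 × 65/500 = 31.200 V.
I_s = V_s/R = 31.200/13.0 = 2.4000 A.
P_out = V_s I_s = 31.200 × 2.4000 = 74.880 W.
P_in = P_out/η = 74.880/0.920 = 81.391 W.
I_p = P_in/V_p = 81.391/240 = 0.339 A.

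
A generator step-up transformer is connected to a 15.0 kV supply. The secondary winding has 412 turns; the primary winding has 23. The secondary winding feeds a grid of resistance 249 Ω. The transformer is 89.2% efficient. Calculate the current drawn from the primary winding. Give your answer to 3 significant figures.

I_p ≈ 21700 A

V_s = 15000 × 412/23 = 268700 V.
I_s = V_s/R = 268700/249 = 1079.1 A.
P_out = V_s I_s = 268700 × 1079.1 = 2.8995×10^8 W.
P_in = P_out/η = 2.8995×10^8/0.892 = 3.2506×10^8 W.
I_p = P_in/V_p = 3.2506×10^8/15000 = 21700 A.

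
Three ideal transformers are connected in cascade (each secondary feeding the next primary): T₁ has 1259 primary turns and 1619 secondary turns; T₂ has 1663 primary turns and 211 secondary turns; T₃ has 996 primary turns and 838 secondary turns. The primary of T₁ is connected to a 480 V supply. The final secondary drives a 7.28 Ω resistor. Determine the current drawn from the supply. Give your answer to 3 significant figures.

Secondary of T₁: V = 480.00 × 1619/1259 = 617.25 V.
Secondary of T₂: V = 617.25 × 211/1663 = 78.316 V.
Secondary of T₃: V = 78.316 × 838/996 = 65.893 V.
I_load = 65.893/7.28 = 9.0512 A, so P_out = 65.893 × 9.0512 = 596.41 W.
All ideal ⇒ P_in = P_out, so I_supply = 596.41/480 = 1.24 A.

I_supply ≈ 1.24 A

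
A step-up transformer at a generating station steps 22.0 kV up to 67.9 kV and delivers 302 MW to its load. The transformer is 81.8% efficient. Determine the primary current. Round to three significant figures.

P_in = P_out/η = 3.02×10^8/0.818 = 3.6919×10^8 W.
I_p = P_in/V_p = 3.6919×10^8/22000 = 16800 A.

I_p ≈ 16800 A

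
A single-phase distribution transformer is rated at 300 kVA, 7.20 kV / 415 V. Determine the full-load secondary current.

I_s ≈ 723 A

I_s = S/V_s = 300000/415 = 723 A.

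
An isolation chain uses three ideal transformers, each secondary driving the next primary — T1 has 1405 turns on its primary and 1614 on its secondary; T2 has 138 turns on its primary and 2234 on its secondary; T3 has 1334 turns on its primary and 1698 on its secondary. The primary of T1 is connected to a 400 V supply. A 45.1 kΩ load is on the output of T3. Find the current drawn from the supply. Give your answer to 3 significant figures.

I_supply ≈ 4.97 A

Secondary of T1: V = 400.00 × 1614/1405 = 459.50 V.
Secondary of T2: V = 459.50 × 2234/138 = 7438.6 V.
Secondary of T3: V = 7438.6 × 1698/1334 = 9468.3 V.
I_load = 9468.3/45100 = 0.20994 A, so P_out = 9468.3 × 0.20994 = 1987.8 W.
All ideal ⇒ P_in = P_out, so I_supply = 1987.8/400 = 4.97 A.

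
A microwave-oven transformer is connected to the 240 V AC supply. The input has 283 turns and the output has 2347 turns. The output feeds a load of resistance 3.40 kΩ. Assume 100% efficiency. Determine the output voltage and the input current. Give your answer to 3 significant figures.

V_out ≈ 1990 V, I_in ≈ 4.85 A

V_out = V_in × N_out/N_in = 240 × 2347/283 = 1990.4 V.
I_out = V_out/R = 1990.4/3400 = 0.58541 A.
I_in = I_out × N_out/N_in = 0.58541 × 2347/283 = 4.85 A.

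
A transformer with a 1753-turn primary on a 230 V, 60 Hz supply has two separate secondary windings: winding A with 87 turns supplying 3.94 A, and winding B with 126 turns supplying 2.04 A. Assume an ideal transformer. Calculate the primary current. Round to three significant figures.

I_p ≈ 0.342 A

V_A = 230 × 87/1753 = 11.415 V; V_B = 230 × 126/1753 = 16.532 V.
P_out = V_A I_A + V_B I_B = 11.415×3.94 + 16.532×2.04 = 44.974 + 33.725 = 78.699 W.
Ideal ⇒ P_in = P_out, so I_p = P_out/V_p = 78.699/230 = 0.342 A.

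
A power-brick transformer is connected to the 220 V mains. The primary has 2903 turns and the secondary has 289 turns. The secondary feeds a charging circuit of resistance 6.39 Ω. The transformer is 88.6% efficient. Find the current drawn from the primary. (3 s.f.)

V_s = 220 × 289/2903 = 21.901 V.
I_s = V_s/R = 21.901/6.39 = 3.4275 A.
P_out = V_s I_s = 21.901 × 3.4275 = 75.066 W.
P_in = P_out/η = 75.066/0.886 = 84.725 W.
I_p = P_in/V_p = 84.725/220 = 0.385 A.

I_p ≈ 0.385 A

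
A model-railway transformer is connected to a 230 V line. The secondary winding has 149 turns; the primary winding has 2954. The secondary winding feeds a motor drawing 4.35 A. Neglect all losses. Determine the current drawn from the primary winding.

For an ideal transformer I_p N_p = I_s N_s, so I_p = 4.35 × 149/2954 = 0.219 A.

I_p ≈ 0.219 A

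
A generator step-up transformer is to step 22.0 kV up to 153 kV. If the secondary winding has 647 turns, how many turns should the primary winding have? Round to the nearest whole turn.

N_p/N_s = V_p/V_s, so N_p = 647 × 22000/153000 = 93.0 ≈ 93 turns.

N_p = 93 turns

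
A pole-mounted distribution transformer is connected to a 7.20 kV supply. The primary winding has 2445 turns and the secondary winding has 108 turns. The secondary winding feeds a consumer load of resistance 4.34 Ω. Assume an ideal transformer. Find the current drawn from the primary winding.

I_p ≈ 3.24 A

V_s = V_p × N_s/N_p = 7200 × 108/2445 = 318.04 V.
I_s = V_s/R = 318.04/4.34 = 73.280 A.
For an ideal transformer I_p N_p = I_s N_s, so I_p = 73.280 × 108/2445 = 3.24 A.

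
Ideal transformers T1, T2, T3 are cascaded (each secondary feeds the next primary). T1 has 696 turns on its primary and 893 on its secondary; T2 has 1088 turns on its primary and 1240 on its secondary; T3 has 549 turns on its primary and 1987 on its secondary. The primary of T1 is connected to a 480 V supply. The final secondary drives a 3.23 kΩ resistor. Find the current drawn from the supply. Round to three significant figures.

Secondary of T1: V = 480.00 × 893/696 = 615.86 V.
Secondary of T2: V = 615.86 × 1240/1088 = 701.90 V.
Secondary of T3: V = 701.90 × 1987/549 = 2540.4 V.
I_load = 2540.4/3230 = 0.78650 A, so P_out = 2540.4 × 0.78650 = 1998.0 W.
All ideal ⇒ P_in = P_out, so I_supply = 1998.0/480 = 4.16 A.

I_supply ≈ 4.16 A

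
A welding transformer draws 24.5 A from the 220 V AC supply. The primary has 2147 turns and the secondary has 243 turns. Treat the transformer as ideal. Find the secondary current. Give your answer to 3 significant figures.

I_s/I_p = N_p/N_s, so I_s = 24.5 × 2147/243 = 216 A.

I_s ≈ 216 A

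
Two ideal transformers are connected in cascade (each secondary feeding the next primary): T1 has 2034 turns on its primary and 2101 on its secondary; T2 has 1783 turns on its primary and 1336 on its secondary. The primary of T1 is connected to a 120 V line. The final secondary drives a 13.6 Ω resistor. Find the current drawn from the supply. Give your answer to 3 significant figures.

After T1: V = 120.00 × 2101/2034 = 123.95 V.
After T2: V = 123.95 × 1336/1783 = 92.878 V.
I_load = 92.878/13.6 = 6.8292 A, so P_out = 92.878 × 6.8292 = 634.28 W.
All ideal ⇒ P_in = P_out, so I_supply = 634.28/120 = 5.29 A.

I_supply ≈ 5.29 A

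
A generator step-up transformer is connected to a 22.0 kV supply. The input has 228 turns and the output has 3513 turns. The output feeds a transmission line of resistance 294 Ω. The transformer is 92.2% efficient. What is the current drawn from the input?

V_out = 22000 × 3513/228 = 338970 V.
I_out = V_out/R = 338970/294 = 1153.0 A.
P_out = V_out I_out = 338970 × 1153.0 = 3.9083×10^8 W.
P_in = P_out/η = 3.9083×10^8/0.922 = 4.2389×10^8 W.
I_in = P_in/V_in = 4.2389×10^8/22000 = 19300 A.

I_in ≈ 19300 A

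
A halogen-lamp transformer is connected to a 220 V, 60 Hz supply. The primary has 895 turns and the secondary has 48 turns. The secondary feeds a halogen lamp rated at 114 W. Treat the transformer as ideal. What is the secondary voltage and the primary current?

V_s ≈ 11.8 V, I_p ≈ 0.518 A

V_s = V_p × N_s/N_p = 220 × 48/895 = 11.799 V.
I_s = P/V_s = 114/11.799 = 9.6619 A.
I_p = I_s × N_s/N_p = 9.6619 × 48/895 = 0.518 A.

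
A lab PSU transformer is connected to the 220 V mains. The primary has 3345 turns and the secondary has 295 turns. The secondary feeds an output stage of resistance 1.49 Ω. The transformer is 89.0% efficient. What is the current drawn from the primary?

V_s = 220 × 295/3345 = 19.402 V.
I_s = V_s/R = 19.402/1.49 = 13.022 A.
P_out = V_s I_s = 19.402 × 13.022 = 252.65 W.
P_in = P_out/η = 252.65/0.890 = 283.87 W.
I_p = P_in/V_p = 283.87/220 = 1.29 A.

I_p ≈ 1.29 A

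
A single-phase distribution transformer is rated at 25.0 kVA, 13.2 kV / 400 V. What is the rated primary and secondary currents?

I_p = S/V_p = 25000/13200 = 1.89 A.
I_s = S/V_s = 25000/400 = 62.5 A.

I_p ≈ 1.89 A, I_s ≈ 62.5 A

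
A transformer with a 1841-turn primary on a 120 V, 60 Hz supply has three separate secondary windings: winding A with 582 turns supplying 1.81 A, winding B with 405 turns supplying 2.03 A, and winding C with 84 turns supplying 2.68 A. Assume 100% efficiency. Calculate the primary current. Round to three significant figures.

I_p ≈ 1.14 A

V_A = 120 × 582/1841 = 37.936 V; V_B = 120 × 405/1841 = 26.399 V; V_C = 120 × 84/1841 = 5.4753 V.
P_out = V_A I_A + V_B I_B + V_C I_C = 37.936×1.81 + 26.399×2.03 + 5.4753×2.68 = 68.664 + 53.589 + 14.674 = 136.93 W.
Ideal ⇒ P_in = P_out, so I_p = P_out/V_p = 136.93/120 = 1.14 A.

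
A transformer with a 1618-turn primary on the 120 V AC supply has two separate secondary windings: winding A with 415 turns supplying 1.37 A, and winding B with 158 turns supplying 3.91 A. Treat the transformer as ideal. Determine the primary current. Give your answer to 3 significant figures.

I_p ≈ 0.733 A

V_A = 120 × 415/1618 = 30.779 V; V_B = 120 × 158/1618 = 11.718 V.
P_out = V_A I_A + V_B I_B = 30.779×1.37 + 11.718×3.91 = 42.167 + 45.818 = 87.985 W.
Ideal ⇒ P_in = P_out, so I_p = P_out/V_p = 87.985/120 = 0.733 A.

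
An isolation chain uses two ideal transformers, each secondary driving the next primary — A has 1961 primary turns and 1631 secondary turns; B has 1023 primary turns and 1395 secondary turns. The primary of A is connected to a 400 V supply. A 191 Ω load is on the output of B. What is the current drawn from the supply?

After A: V = 400.00 × 1631/1961 = 332.69 V.
After B: V = 332.69 × 1395/1023 = 453.66 V.
I_load = 453.66/191 = 2.3752 A, so P_out = 453.66 × 2.3752 = 1077.5 W.
All ideal ⇒ P_in = P_out, so I_supply = 1077.5/400 = 2.69 A.

I_supply ≈ 2.69 A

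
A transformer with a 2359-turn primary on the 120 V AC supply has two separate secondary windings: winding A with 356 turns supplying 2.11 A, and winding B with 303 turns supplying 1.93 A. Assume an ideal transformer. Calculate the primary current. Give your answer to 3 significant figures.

V_A = 120 × 356/2359 = 18.109 V; V_B = 120 × 303/2359 = 15.413 V.
P_out = V_A I_A + V_B I_B = 18.109×2.11 + 15.413×1.93 = 38.211 + 29.748 = 67.958 W.
Ideal ⇒ P_in = P_out, so I_p = P_out/V_p = 67.958/120 = 0.566 A.

I_p ≈ 0.566 A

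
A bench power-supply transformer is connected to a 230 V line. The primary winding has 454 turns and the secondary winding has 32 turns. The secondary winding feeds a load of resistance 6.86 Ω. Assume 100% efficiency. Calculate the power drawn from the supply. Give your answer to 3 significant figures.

P ≈ 38.3 W

V_s = V_p × N_s/N_p = 230 × 32/454 = 16.211 V.
I_s = V_s/R = 16.211/6.86 = 2.3632 A.
I_p = I_s × N_s/N_p = 2.3632 × 32/454 = 0.16657 A.
P = V_p I_p = 230 × 0.16657 = 38.3 W.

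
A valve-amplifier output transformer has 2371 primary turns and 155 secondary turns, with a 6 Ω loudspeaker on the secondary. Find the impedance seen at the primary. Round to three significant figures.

Z_p ≈ 1400 Ω

Z_p = (N_p/N_s)² × Z_s = (2371/155)² × 6 = 1400 Ω.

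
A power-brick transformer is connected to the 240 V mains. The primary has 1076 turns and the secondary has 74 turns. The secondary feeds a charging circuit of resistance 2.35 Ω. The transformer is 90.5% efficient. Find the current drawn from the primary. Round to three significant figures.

I_p ≈ 0.534 A

V_s = 240 × 74/1076 = 16.506 V.
I_s = V_s/R = 16.506/2.35 = 7.0236 A.
P_out = V_s I_s = 16.506 × 7.0236 = 115.93 W.
P_in = P_out/η = 115.93/0.905 = 128.10 W.
I_p = P_in/V_p = 128.10/240 = 0.534 A.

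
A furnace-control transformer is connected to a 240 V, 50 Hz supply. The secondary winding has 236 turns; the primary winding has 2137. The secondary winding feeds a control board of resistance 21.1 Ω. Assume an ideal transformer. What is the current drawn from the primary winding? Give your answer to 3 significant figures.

V_s = V_p × N_s/N_p = 240 × 236/2137 = 26.504 V.
I_s = V_s/R = 26.504/21.1 = 1.2561 A.
For an ideal transformer I_p N_p = I_s N_s, so I_p = 1.2561 × 236/2137 = 0.139 A.

I_p ≈ 0.139 A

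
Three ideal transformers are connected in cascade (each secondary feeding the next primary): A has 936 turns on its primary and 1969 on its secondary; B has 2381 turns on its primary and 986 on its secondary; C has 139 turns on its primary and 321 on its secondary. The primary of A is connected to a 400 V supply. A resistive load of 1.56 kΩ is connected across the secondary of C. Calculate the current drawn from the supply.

I_supply ≈ 1.04 A

After A: V = 400.00 × 1969/936 = 841.45 V.
After B: V = 841.45 × 986/2381 = 348.46 V.
After C: V = 348.46 × 321/139 = 804.71 V.
I_load = 804.71/1560 = 0.51584 A, so P_out = 804.71 × 0.51584 = 415.10 W.
All ideal ⇒ P_in = P_out, so I_supply = 415.10/400 = 1.04 A.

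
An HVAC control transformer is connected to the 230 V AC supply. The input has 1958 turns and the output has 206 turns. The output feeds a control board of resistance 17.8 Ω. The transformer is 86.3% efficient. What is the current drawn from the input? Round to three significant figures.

I_in ≈ 0.166 A

V_out = 230 × 206/1958 = 24.198 V.
I_out = V_out/R = 24.198/17.8 = 1.3594 A.
P_out = V_out I_out = 24.198 × 1.3594 = 32.896 W.
P_in = P_out/η = 32.896/0.863 = 38.118 W.
I_in = P_in/V_in = 38.118/230 = 0.166 A.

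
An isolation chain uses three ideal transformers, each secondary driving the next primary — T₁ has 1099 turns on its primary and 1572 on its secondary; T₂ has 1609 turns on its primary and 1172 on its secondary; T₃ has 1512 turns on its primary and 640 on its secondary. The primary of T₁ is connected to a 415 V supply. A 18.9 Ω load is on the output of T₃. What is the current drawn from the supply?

After T₁: V = 415.00 × 1572/1099 = 593.61 V.
After T₂: V = 593.61 × 1172/1609 = 432.39 V.
After T₃: V = 432.39 × 640/1512 = 183.02 V.
I_load = 183.02/18.9 = 9.6837 A, so P_out = 183.02 × 9.6837 = 1772.3 W.
All ideal ⇒ P_in = P_out, so I_supply = 1772.3/415 = 4.27 A.

I_supply ≈ 4.27 A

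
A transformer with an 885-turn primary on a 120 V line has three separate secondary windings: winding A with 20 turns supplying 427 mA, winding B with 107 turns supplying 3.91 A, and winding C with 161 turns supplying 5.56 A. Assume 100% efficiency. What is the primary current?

V_A = 120 × 20/885 = 2.7119 V; V_B = 120 × 107/885 = 14.508 V; V_C = 120 × 161/885 = 21.831 V.
P_out = V_A I_A + V_B I_B + V_C I_C = 2.7119×0.427 + 14.508×3.91 + 21.831×5.56 = 1.1580 + 56.728 + 121.38 = 179.26 W.
Ideal ⇒ P_in = P_out, so I_p = P_out/V_p = 179.26/120 = 1.49 A.

I_p ≈ 1.49 A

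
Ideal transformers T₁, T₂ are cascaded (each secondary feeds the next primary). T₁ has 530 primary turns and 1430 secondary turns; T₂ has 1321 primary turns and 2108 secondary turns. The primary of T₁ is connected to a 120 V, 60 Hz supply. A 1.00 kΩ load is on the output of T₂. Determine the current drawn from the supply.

I_supply ≈ 2.22 A

Secondary of T₁: V = 120.00 × 1430/530 = 323.77 V.
Secondary of T₂: V = 323.77 × 2108/1321 = 516.67 V.
I_load = 516.67/1000 = 0.51667 A, so P_out = 516.67 × 0.51667 = 266.94 W.
All ideal ⇒ P_in = P_out, so I_supply = 266.94/120 = 2.22 A.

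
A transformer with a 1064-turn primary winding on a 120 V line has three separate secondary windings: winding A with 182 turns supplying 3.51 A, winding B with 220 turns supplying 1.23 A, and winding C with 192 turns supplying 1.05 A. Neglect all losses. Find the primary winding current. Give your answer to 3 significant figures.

V_A = 120 × 182/1064 = 20.526 V; V_B = 120 × 220/1064 = 24.812 V; V_C = 120 × 192/1064 = 21.654 V.
P_out = V_A I_A + V_B I_B + V_C I_C = 20.526×3.51 + 24.812×1.23 + 21.654×1.05 = 72.047 + 30.519 + 22.737 = 125.30 W.
Ideal ⇒ P_in = P_out, so I_p = P_out/V_p = 125.30/120 = 1.04 A.

I_p ≈ 1.04 A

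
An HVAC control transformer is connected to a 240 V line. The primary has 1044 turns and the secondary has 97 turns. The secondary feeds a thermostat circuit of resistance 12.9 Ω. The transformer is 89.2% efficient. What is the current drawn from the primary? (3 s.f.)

I_p ≈ 0.180 A

V_s = 240 × 97/1044 = 22.299 V.
I_s = V_s/R = 22.299/12.9 = 1.7286 A.
P_out = V_s I_s = 22.299 × 1.7286 = 38.546 W.
P_in = P_out/η = 38.546/0.892 = 43.213 W.
I_p = P_in/V_p = 43.213/240 = 0.180 A.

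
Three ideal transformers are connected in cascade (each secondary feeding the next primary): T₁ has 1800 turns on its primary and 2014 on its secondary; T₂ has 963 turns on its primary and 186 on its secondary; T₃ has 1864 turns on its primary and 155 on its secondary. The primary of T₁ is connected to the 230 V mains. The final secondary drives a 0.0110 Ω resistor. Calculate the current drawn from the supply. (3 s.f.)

After T₁: V = 230.00 × 2014/1800 = 257.34 V.
After T₂: V = 257.34 × 186/963 = 49.705 V.
After T₃: V = 49.705 × 155/1864 = 4.1332 V.
I_load = 4.1332/0.0110 = 375.75 A, so P_out = 4.1332 × 375.75 = 1553.0 W.
All ideal ⇒ P_in = P_out, so I_supply = 1553.0/230 = 6.75 A.

I_supply ≈ 6.75 A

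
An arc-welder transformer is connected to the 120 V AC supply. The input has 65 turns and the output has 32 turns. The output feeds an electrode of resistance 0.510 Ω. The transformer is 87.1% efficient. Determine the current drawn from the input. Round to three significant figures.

V_out = 120 × 32/65 = 59.077 V.
I_out = V_out/R = 59.077/0.510 = 115.84 A.
P_out = V_out I_out = 59.077 × 115.84 = 6843.3 W.
P_in = P_out/η = 6843.3/0.871 = 7856.8 W.
I_in = P_in/V_in = 7856.8/120 = 65.5 A.

I_in ≈ 65.5 A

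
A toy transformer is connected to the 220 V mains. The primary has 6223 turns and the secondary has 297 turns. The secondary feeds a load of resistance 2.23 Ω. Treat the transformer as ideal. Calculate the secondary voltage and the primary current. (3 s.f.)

V_s = V_p × N_s/N_p = 220 × 297/6223 = 10.500 V.
I_s = V_s/R = 10.500/2.23 = 4.7084 A.
I_p = I_s × N_s/N_p = 4.7084 × 297/6223 = 0.225 A.

V_s ≈ 10.5 V, I_p ≈ 0.225 A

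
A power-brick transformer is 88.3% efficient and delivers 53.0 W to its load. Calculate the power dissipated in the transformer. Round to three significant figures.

P_loss ≈ 7.02 W

P_in = P_out/η = 53.0/0.883 = 60.0227 W.
P_loss = P_in − P_out = 60.0227 − 53.0 = 7.02 W.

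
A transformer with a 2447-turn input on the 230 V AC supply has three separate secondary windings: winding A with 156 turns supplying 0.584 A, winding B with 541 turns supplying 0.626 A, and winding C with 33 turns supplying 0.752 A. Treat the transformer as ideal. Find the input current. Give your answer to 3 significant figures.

I_in ≈ 0.186 A

V_A = 230 × 156/2447 = 14.663 V; V_B = 230 × 541/2447 = 50.850 V; V_C = 230 × 33/2447 = 3.1018 V.
P_out = V_A I_A + V_B I_B + V_C I_C = 14.663×0.584 + 50.850×0.626 + 3.1018×0.752 = 8.5631 + 31.832 + 2.3325 = 42.728 W.
Ideal ⇒ P_in = P_out, so I_in = P_out/V_in = 42.728/230 = 0.186 A.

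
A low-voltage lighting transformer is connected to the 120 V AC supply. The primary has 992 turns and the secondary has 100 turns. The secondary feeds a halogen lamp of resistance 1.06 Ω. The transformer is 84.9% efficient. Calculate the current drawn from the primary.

I_p ≈ 1.36 A

V_s = 120 × 100/992 = 12.097 V.
I_s = V_s/R = 12.097/1.06 = 11.412 A.
P_out = V_s I_s = 12.097 × 11.412 = 138.05 W.
P_in = P_out/η = 138.05/0.849 = 162.60 W.
I_p = P_in/V_p = 162.60/120 = 1.36 A.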